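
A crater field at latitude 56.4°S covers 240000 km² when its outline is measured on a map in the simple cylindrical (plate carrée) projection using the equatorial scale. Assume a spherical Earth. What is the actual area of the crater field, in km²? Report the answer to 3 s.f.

133000 km²

For the equirectangular projection with φ₀ = 0 (plate carrée), h = 1 along meridians and k = sec φ along parallels.
Areal scale = h·k = 1 × sec φ; at 56.4°, h = 1.000, k = 1.807, so h·k = 1.807.
True area = apparent / (areal scale) = 240000 / 1.807 ≈ 133000 km².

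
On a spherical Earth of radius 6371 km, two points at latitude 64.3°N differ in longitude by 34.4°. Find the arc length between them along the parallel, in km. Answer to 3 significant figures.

1660 km

Arc length along a parallel = R cos φ · Δλ (with Δλ in radians).
= 6371 × cos 64.3° × (34.4° × π/180) = 6371 × 0.4337 × 0.6004 ≈ 1660 km.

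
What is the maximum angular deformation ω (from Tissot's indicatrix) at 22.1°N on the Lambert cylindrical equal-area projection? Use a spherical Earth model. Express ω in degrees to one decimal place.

8.7°

The Lambert cylindrical equal-area projection is the cylindrical equal-area projection with its standard parallel at the equator (φ₀ = 0). A cylindrical equal-area projection with standard parallel φ₀ has meridian scale h = cos φ / cos φ₀ and parallel scale k = cos φ₀ / cos φ (so areas are preserved, h·k = 1).
At 22.1°: h = 0.9265, k = 1.079; principal scales a = 1.079, b = 0.9265.
sin(ω/2) = (a − b)/(a + b) = 0.1528/2.006 = 0.07616, so ω = 2 arcsin(0.07616) ≈ 8.7°.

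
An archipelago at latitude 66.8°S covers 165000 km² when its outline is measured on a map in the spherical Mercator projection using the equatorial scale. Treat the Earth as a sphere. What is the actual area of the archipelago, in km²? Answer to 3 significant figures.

25600 km²

Mercator is conformal, so the point scale is isotropic: h = k = sec φ = 1/cos φ.
Areal scale = k² = sec²φ = 1/cos²(66.8°) = 1/0.3939² = 6.444.
True area = apparent / (areal scale) = 165000 / 6.444 ≈ 25600 km².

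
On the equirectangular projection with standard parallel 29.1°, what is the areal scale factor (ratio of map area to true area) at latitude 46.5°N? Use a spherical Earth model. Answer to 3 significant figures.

With standard parallel φ₀ = 29.1°, the equirectangular projection gives x = Rλ cos φ₀, y = Rφ, so h = 1 and k = cos 29.1° / cos φ.
Areal scale = h·k = 1 × cos φ₀ / cos φ; at 46.5°, h = 1.000, k = 1.269, so h·k = 1.269.

1.27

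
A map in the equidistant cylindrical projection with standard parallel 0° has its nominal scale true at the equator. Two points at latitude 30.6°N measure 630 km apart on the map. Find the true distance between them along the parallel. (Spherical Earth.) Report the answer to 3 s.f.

542 km

In the plate carrée (x = Rλ, y = Rφ), meridians are true-scale (h = 1) and parallels are stretched by k = sec φ.
Along the parallel at 30.6°, map distances are exaggerated by k = sec 30.6° = 1.162.
True distance = 630 / 1.162 = 630 × cos 30.6° ≈ 542 km.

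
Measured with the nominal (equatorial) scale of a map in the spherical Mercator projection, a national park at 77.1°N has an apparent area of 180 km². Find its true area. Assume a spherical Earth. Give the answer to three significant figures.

8.97 km²

The Mercator projection is conformal; its linear scale factor is the same in every direction and equals sec φ = 1/cos φ.
Areal scale = k² = sec²φ = 1/cos²(77.1°) = 1/0.2233² = 20.06.
True area = apparent / (areal scale) = 180 / 20.06 ≈ 8.97 km².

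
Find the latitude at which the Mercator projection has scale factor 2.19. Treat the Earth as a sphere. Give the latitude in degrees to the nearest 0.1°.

Mercator scale is k = sec φ = 1/cos φ.
1/cos φ = 2.19  ⇒  cos φ = 0.4566  ⇒  φ = arccos(0.4566) ≈ 62.8°.

62.8°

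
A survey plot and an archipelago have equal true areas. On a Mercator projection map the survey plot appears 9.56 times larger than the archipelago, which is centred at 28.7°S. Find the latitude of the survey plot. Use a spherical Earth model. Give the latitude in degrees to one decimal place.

For equal true areas on Mercator, apparent areas scale as sec²φ, so the ratio is cos²φ₂ / cos²φ₁.
cos²φ₂ / cos²φ₁ = 9.56  ⇒  cos φ₁ = cos 28.7° / √9.56 = 0.8771/3.092 = 0.2837.
φ₁ = arccos(0.2837) ≈ 73.5°.

73.5°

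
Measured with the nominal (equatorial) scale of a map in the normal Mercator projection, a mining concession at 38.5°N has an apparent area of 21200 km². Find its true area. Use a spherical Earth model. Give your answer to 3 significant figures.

The Mercator projection is conformal; its linear scale factor is the same in every direction and equals sec φ = 1/cos φ.
Areal scale = k² = sec²φ = 1/cos²(38.5°) = 1/0.7826² = 1.633.
True area = apparent / (areal scale) = 21200 / 1.633 ≈ 13000 km².

13000 km²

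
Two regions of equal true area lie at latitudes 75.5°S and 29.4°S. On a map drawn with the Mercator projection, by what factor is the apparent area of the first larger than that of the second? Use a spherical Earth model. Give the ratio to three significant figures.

12.1

On Mercator, area is exaggerated by sec²φ = 1/cos²φ.
At 75.5°: sec²(75.5°) = 1/0.2504² = 15.95.
At 29.4°: sec²(29.4°) = 1/0.8712² = 1.317.
Ratio = 15.95/1.317 = cos²(29.4°)/cos²(75.5°) ≈ 12.1.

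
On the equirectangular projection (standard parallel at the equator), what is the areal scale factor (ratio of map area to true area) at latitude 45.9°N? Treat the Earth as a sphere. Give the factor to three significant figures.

1.44

In the plate carrée (x = Rλ, y = Rφ), meridians are true-scale (h = 1) and parallels are stretched by k = sec φ.
Areal scale = h·k = 1 × sec φ; at 45.9°, h = 1.000, k = 1.437, so h·k = 1.437.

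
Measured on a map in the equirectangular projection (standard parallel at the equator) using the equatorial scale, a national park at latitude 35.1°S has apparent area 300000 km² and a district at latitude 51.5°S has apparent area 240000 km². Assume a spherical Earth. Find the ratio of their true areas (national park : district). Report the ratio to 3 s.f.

1.64

Plate carrée has h = 1 and k = sec φ, giving areal scale sec φ; true area = (apparent area) · cos φ.
True area of national park: 300000 × cos(35.1°) = 300000 × 0.8181 = 245400 km².
True area of district: 240000 × cos(51.5°) = 240000 × 0.6225 = 149400 km².
Ratio = 245400 / 149400 ≈ 1.64.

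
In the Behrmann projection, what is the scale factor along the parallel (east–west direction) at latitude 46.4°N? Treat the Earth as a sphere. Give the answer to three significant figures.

1.26

The Behrmann projection is cylindrical equal-area with φ₀ = 30°. A cylindrical equal-area projection with standard parallel φ₀ has meridian scale h = cos φ / cos φ₀ and parallel scale k = cos φ₀ / cos φ (so areas are preserved, h·k = 1).
k = cos 30° / cos 46.4° = 0.8660/0.6896 = 1.256.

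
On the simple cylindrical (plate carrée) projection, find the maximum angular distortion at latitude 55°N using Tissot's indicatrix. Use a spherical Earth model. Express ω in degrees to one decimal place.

31.4°

In the plate carrée (x = Rλ, y = Rφ), meridians are true-scale (h = 1) and parallels are stretched by k = sec φ.
At 55°: h = 1.000, k = 1.743; principal scales a = 1.743, b = 1.000.
sin(ω/2) = (a − b)/(a + b) = 0.7434/2.743 = 0.2710, so ω = 2 arcsin(0.2710) ≈ 31.4°.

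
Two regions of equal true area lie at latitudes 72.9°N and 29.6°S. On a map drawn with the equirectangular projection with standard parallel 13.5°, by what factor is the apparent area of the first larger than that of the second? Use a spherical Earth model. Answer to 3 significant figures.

With standard parallel φ₀ = 13.5°, the equirectangular projection gives x = Rλ cos φ₀, y = Rφ, so h = 1 and k = cos 13.5° / cos φ.
Areal scale at 72.9°: h·k = 1.000 × 3.307 = 3.307.
Areal scale at 29.6°: h·k = 1.000 × 1.118 = 1.118.
Ratio = 3.307/1.118 ≈ 2.96.

2.96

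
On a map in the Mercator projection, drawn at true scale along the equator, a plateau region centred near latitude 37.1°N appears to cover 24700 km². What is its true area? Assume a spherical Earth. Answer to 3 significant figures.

15700 km²

Mercator is conformal, so the point scale is isotropic: h = k = sec φ = 1/cos φ.
Areal scale = k² = sec²φ = 1/cos²(37.1°) = 1/0.7976² = 1.572.
True area = apparent / (areal scale) = 24700 / 1.572 ≈ 15700 km².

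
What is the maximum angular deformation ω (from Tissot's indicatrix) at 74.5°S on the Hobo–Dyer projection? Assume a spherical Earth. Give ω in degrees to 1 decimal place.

Hobo–Dyer is a cylindrical equal-area projection with standard parallels at ±37.5°. For cylindrical equal-area with standard parallel φ₀, h = cos φ / cos φ₀ and k = cos φ₀ / cos φ, so h·k = 1.
At 74.5°: h = 0.3368, k = 2.969; principal scales a = 2.969, b = 0.3368.
sin(ω/2) = (a − b)/(a + b) = 2.632/3.306 = 0.7962, so ω = 2 arcsin(0.7962) ≈ 105.5°.

105.5°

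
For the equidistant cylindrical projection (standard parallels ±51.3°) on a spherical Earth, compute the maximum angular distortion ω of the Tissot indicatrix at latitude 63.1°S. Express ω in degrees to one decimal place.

18.5°

With standard parallel φ₀ = 51.3°, the equirectangular projection gives x = Rλ cos φ₀, y = Rφ, so h = 1 and k = cos 51.3° / cos φ.
At 63.1°: h = 1.000, k = 1.382; principal scales a = 1.382, b = 1.000.
sin(ω/2) = (a − b)/(a + b) = 0.3820/2.382 = 0.1604, so ω = 2 arcsin(0.1604) ≈ 18.5°.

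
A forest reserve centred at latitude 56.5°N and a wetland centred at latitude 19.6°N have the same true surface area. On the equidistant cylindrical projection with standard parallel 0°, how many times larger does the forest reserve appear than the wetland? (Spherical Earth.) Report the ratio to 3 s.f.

Plate carrée maps x = Rλ, y = Rφ. The meridian scale is h = 1 and the parallel scale is k = 1/cos φ = sec φ.
Areal scale at 56.5°: h·k = 1.000 × 1.812 = 1.812.
Areal scale at 19.6°: h·k = 1.000 × 1.062 = 1.062.
Ratio = 1.812/1.062 ≈ 1.71.

1.71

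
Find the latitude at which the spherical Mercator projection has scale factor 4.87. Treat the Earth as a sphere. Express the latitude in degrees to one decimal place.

78.2°

Mercator scale is k = sec φ = 1/cos φ.
1/cos φ = 4.87  ⇒  cos φ = 0.2053  ⇒  φ = arccos(0.2053) ≈ 78.2°.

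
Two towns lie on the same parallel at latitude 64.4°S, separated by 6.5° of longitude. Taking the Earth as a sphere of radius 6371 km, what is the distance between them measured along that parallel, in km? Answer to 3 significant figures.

Arc length along a parallel = R cos φ · Δλ (with Δλ in radians).
= 6371 × cos 64.4° × (6.5° × π/180) = 6371 × 0.4321 × 0.1134 ≈ 312 km.

312 km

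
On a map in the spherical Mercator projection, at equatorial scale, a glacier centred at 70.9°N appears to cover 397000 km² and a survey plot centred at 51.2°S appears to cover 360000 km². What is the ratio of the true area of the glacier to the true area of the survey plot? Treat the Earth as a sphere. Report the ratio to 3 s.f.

0.301

Mercator's areal exaggeration is sec²φ; hence true area = (apparent area) · cos²φ.
True area of glacier: 397000 × cos²(70.9°) = 397000 × 0.1071 = 42510 km².
True area of survey plot: 360000 × cos²(51.2°) = 360000 × 0.3926 = 141300 km².
Ratio = 42510 / 141300 ≈ 0.301.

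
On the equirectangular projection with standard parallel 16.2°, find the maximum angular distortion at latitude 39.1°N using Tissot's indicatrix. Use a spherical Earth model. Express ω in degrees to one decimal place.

In the equirectangular projection with standard parallel φ₀ = 16.2° (x = Rλ cos φ₀, y = Rφ), meridians are true-scale (h = 1) and the parallel scale is k = cos φ₀ / cos φ.
At 39.1°: h = 1.000, k = 1.237; principal scales a = 1.237, b = 1.000.
sin(ω/2) = (a − b)/(a + b) = 0.2374/2.237 = 0.1061, so ω = 2 arcsin(0.1061) ≈ 12.2°.

12.2°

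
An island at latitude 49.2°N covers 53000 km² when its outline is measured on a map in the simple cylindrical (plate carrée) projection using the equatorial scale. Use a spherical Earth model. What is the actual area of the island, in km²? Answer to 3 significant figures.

For the equirectangular projection with φ₀ = 0 (plate carrée), h = 1 along meridians and k = sec φ along parallels.
Areal scale = h·k = 1 × sec φ; at 49.2°, h = 1.000, k = 1.530, so h·k = 1.530.
True area = apparent / (areal scale) = 53000 / 1.530 ≈ 34600 km².

34600 km²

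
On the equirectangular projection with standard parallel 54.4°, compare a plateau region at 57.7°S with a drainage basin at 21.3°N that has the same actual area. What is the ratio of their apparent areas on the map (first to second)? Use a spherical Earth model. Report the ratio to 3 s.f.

The equidistant cylindrical projection with φ₀ = 54.4° has h = 1 (meridians true) and k = cos φ₀ / cos φ along parallels.
Areal scale at 57.7°: h·k = 1.000 × 1.089 = 1.089.
Areal scale at 21.3°: h·k = 1.000 × 0.6248 = 0.6248.
Ratio = 1.089/0.6248 ≈ 1.74.

1.74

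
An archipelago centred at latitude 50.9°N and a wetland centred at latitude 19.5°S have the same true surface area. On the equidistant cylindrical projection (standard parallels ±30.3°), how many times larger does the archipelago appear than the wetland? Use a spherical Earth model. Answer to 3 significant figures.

In the equirectangular projection with standard parallel φ₀ = 30.3° (x = Rλ cos φ₀, y = Rφ), meridians are true-scale (h = 1) and the parallel scale is k = cos φ₀ / cos φ.
Areal scale at 50.9°: h·k = 1.000 × 1.369 = 1.369.
Areal scale at 19.5°: h·k = 1.000 × 0.9159 = 0.9159.
Ratio = 1.369/0.9159 ≈ 1.49.

1.49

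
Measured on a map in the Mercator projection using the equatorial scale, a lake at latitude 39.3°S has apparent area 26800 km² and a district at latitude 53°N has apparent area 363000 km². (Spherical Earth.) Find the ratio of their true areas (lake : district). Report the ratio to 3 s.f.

0.122

On Mercator the areal scale is sec²φ, so true area = apparent × cos²φ.
True area of lake: 26800 × cos²(39.3°) = 26800 × 0.5988 = 16050 km².
True area of district: 363000 × cos²(53°) = 363000 × 0.3622 = 131500 km².
Ratio = 16050 / 131500 ≈ 0.122.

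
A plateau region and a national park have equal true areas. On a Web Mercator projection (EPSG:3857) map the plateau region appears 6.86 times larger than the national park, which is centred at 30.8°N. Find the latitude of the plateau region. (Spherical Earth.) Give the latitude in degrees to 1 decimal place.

For equal true areas on Mercator, apparent areas scale as sec²φ, so the ratio is cos²φ₂ / cos²φ₁.
cos²φ₂ / cos²φ₁ = 6.86  ⇒  cos φ₁ = cos 30.8° / √6.86 = 0.8590/2.619 = 0.3280.
φ₁ = arccos(0.3280) ≈ 70.9°.

70.9°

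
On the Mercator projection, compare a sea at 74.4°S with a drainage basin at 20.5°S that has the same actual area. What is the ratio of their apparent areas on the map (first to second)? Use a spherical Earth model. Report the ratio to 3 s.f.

12.1

Mercator is conformal with k = sec φ, so areal scale = k² = sec²φ.
At 74.4°: sec²(74.4°) = 1/0.2689² = 13.83.
At 20.5°: sec²(20.5°) = 1/0.9367² = 1.140.
Ratio = 13.83/1.140 = cos²(20.5°)/cos²(74.4°) ≈ 12.1.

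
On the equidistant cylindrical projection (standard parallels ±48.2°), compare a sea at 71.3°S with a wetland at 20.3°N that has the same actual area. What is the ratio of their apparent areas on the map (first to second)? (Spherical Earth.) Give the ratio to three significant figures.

With standard parallel φ₀ = 48.2°, the equirectangular projection gives x = Rλ cos φ₀, y = Rφ, so h = 1 and k = cos 48.2° / cos φ.
Areal scale at 71.3°: h·k = 1.000 × 2.079 = 2.079.
Areal scale at 20.3°: h·k = 1.000 × 0.7107 = 0.7107.
Ratio = 2.079/0.7107 ≈ 2.93.

2.93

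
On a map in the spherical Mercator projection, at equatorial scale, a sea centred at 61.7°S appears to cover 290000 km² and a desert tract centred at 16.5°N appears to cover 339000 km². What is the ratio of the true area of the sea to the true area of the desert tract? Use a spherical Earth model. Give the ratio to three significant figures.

0.209

Mercator's areal exaggeration is sec²φ; hence true area = (apparent area) · cos²φ.
True area of sea: 290000 × cos²(61.7°) = 290000 × 0.2248 = 65180 km².
True area of desert tract: 339000 × cos²(16.5°) = 339000 × 0.9193 = 311700 km².
Ratio = 65180 / 311700 ≈ 0.209.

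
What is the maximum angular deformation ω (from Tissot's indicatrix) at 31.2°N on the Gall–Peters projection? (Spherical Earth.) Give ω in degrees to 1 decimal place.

The Gall–Peters projection is cylindrical equal-area with φ₀ = 45°. A cylindrical equal-area projection with standard parallel φ₀ has meridian scale h = cos φ / cos φ₀ and parallel scale k = cos φ₀ / cos φ (so areas are preserved, h·k = 1).
At 31.2°: h = 1.210, k = 0.8267; principal scales a = 1.210, b = 0.8267.
sin(ω/2) = (a − b)/(a + b) = 0.3830/2.036 = 0.1881, so ω = 2 arcsin(0.1881) ≈ 21.7°.

21.7°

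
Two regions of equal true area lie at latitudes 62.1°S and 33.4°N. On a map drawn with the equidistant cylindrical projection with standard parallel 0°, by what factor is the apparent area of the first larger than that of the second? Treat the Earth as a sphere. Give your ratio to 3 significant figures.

For the equirectangular projection with φ₀ = 0 (plate carrée), h = 1 along meridians and k = sec φ along parallels.
Areal scale at 62.1°: h·k = 1.000 × 2.137 = 2.137.
Areal scale at 33.4°: h·k = 1.000 × 1.198 = 1.198.
Ratio = 2.137/1.198 ≈ 1.78.

1.78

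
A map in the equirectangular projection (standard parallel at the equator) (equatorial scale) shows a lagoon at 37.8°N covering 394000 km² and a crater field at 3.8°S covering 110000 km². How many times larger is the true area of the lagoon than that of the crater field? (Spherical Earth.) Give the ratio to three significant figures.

Plate carrée has h = 1 and k = sec φ, giving areal scale sec φ; true area = (apparent area) · cos φ.
True area of lagoon: 394000 × cos(37.8°) = 394000 × 0.7902 = 311300 km².
True area of crater field: 110000 × cos(3.8°) = 110000 × 0.9978 = 109800 km².
Ratio = 311300 / 109800 ≈ 2.84.

2.84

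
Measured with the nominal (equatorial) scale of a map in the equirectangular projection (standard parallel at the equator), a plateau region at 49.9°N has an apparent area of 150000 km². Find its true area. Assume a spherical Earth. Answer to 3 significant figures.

96600 km²

For the equirectangular projection with φ₀ = 0 (plate carrée), h = 1 along meridians and k = sec φ along parallels.
Areal scale = h·k = 1 × sec φ; at 49.9°, h = 1.000, k = 1.552, so h·k = 1.552.
True area = apparent / (areal scale) = 150000 / 1.552 ≈ 96600 km².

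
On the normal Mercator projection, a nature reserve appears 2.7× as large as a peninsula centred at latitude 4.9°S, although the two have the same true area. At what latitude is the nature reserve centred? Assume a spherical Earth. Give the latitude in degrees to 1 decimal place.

52.7°

Mercator areal scale is sec²φ, so apparent-area ratio = sec²φ₁ / sec²φ₂ = cos²φ₂ / cos²φ₁.
cos²φ₂ / cos²φ₁ = 2.7  ⇒  cos φ₁ = cos 4.9° / √2.7 = 0.9963/1.643 = 0.6064.
φ₁ = arccos(0.6064) ≈ 52.7°.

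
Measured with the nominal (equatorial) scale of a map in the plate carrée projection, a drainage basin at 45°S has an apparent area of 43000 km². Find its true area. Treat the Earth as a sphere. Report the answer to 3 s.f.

In the plate carrée (x = Rλ, y = Rφ), meridians are true-scale (h = 1) and parallels are stretched by k = sec φ.
Areal scale = h·k = 1 × sec φ; at 45°, h = 1.000, k = 1.414, so h·k = 1.414.
True area = apparent / (areal scale) = 43000 / 1.414 ≈ 30400 km².

30400 km²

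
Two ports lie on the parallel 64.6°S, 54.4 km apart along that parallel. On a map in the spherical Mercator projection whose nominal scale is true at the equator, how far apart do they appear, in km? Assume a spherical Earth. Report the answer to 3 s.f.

127 km

For Mercator, h = k = sec φ (a conformal cylindrical projection has a single point scale, 1/cos φ).
Along the parallel, k = sec 64.6° = 1/0.4289 = 2.331.
Map distance = 54.4 × 2.331 ≈ 127 km.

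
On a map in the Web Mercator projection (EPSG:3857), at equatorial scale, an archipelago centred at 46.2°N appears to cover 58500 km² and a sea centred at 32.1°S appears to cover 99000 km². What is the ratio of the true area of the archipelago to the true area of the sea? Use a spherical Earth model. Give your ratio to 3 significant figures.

Mercator's areal exaggeration is sec²φ; hence true area = (apparent area) · cos²φ.
True area of archipelago: 58500 × cos²(46.2°) = 58500 × 0.4791 = 28030 km².
True area of sea: 99000 × cos²(32.1°) = 99000 × 0.7176 = 71040 km².
Ratio = 28030 / 71040 ≈ 0.394.

0.394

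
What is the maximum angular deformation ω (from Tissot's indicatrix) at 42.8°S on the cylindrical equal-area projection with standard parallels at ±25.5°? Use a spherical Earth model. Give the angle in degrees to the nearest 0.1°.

For cylindrical equal-area with standard parallel φ₀, h = cos φ / cos φ₀ and k = cos φ₀ / cos φ, so h·k = 1.
At 42.8°: h = 0.8129, k = 1.230; principal scales a = 1.230, b = 0.8129.
sin(ω/2) = (a − b)/(a + b) = 0.4172/2.043 = 0.2042, so ω = 2 arcsin(0.2042) ≈ 23.6°.

23.6°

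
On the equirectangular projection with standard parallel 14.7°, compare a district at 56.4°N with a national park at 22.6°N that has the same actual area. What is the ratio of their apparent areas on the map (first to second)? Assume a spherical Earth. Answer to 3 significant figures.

In the equirectangular projection with standard parallel φ₀ = 14.7° (x = Rλ cos φ₀, y = Rφ), meridians are true-scale (h = 1) and the parallel scale is k = cos φ₀ / cos φ.
Areal scale at 56.4°: h·k = 1.000 × 1.748 = 1.748.
Areal scale at 22.6°: h·k = 1.000 × 1.048 = 1.048.
Ratio = 1.748/1.048 ≈ 1.67.

1.67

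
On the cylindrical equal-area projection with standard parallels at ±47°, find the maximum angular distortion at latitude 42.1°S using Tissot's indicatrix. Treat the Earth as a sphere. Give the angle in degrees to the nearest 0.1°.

For cylindrical equal-area with standard parallel φ₀, h = cos φ / cos φ₀ and k = cos φ₀ / cos φ, so h·k = 1.
At 42.1°: h = 1.088, k = 0.9192; principal scales a = 1.088, b = 0.9192.
sin(ω/2) = (a − b)/(a + b) = 0.1688/2.007 = 0.08409, so ω = 2 arcsin(0.08409) ≈ 9.6°.

9.6°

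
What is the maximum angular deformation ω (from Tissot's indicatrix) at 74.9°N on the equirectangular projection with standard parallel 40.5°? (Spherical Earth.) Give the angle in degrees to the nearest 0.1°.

The equidistant cylindrical projection with φ₀ = 40.5° has h = 1 (meridians true) and k = cos φ₀ / cos φ along parallels.
At 74.9°: h = 1.000, k = 2.919; principal scales a = 2.919, b = 1.000.
sin(ω/2) = (a − b)/(a + b) = 1.919/3.919 = 0.4897, so ω = 2 arcsin(0.4897) ≈ 58.6°.

58.6°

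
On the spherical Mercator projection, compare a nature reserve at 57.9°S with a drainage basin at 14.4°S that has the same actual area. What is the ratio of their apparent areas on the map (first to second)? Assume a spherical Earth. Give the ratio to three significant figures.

3.32

Mercator is conformal with k = sec φ, so areal scale = k² = sec²φ.
At 57.9°: sec²(57.9°) = 1/0.5314² = 3.541.
At 14.4°: sec²(14.4°) = 1/0.9686² = 1.066.
Ratio = 3.541/1.066 = cos²(14.4°)/cos²(57.9°) ≈ 3.32.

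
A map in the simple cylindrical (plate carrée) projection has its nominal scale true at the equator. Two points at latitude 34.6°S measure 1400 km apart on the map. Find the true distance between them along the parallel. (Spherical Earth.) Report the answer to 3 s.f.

Plate carrée maps x = Rλ, y = Rφ. The meridian scale is h = 1 and the parallel scale is k = 1/cos φ = sec φ.
Along the parallel at 34.6°, map distances are exaggerated by k = sec 34.6° = 1.215.
True distance = 1400 / 1.215 = 1400 × cos 34.6° ≈ 1150 km.

1150 km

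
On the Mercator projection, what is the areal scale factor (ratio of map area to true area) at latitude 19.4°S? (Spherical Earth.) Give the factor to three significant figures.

The Mercator projection is conformal; its linear scale factor is the same in every direction and equals sec φ = 1/cos φ.
Areal scale = k² = sec²φ = 1/cos²(19.4°) = 1/0.9432² = 1.124.

1.12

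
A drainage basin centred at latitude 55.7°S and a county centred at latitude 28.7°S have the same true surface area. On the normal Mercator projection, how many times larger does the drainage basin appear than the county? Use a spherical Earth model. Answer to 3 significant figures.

2.42

Mercator is conformal with k = sec φ, so areal scale = k² = sec²φ.
At 55.7°: sec²(55.7°) = 1/0.5635² = 3.149.
At 28.7°: sec²(28.7°) = 1/0.8771² = 1.300.
Ratio = 3.149/1.300 = cos²(28.7°)/cos²(55.7°) ≈ 2.42.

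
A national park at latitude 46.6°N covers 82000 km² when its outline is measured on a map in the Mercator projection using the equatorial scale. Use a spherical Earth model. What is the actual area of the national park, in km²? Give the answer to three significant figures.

38700 km²

Mercator is conformal, so the point scale is isotropic: h = k = sec φ = 1/cos φ.
Areal scale = k² = sec²φ = 1/cos²(46.6°) = 1/0.6871² = 2.118.
True area = apparent / (areal scale) = 82000 / 2.118 ≈ 38700 km².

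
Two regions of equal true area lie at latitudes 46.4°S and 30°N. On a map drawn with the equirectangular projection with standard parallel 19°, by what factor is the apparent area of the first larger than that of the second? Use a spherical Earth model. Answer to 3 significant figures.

1.26

In the equirectangular projection with standard parallel φ₀ = 19° (x = Rλ cos φ₀, y = Rφ), meridians are true-scale (h = 1) and the parallel scale is k = cos φ₀ / cos φ.
Areal scale at 46.4°: h·k = 1.000 × 1.371 = 1.371.
Areal scale at 30°: h·k = 1.000 × 1.092 = 1.092.
Ratio = 1.371/1.092 ≈ 1.26.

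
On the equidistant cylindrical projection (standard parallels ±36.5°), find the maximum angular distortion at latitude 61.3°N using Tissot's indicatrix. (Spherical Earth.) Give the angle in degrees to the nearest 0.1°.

The equidistant cylindrical projection with φ₀ = 36.5° has h = 1 (meridians true) and k = cos φ₀ / cos φ along parallels.
At 61.3°: h = 1.000, k = 1.674; principal scales a = 1.674, b = 1.000.
sin(ω/2) = (a − b)/(a + b) = 0.6739/2.674 = 0.2520, so ω = 2 arcsin(0.2520) ≈ 29.2°.

29.2°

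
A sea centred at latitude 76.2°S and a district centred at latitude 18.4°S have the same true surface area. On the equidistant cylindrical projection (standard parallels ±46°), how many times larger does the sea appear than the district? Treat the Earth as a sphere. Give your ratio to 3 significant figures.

In the equirectangular projection with standard parallel φ₀ = 46° (x = Rλ cos φ₀, y = Rφ), meridians are true-scale (h = 1) and the parallel scale is k = cos φ₀ / cos φ.
Areal scale at 76.2°: h·k = 1.000 × 2.912 = 2.912.
Areal scale at 18.4°: h·k = 1.000 × 0.7321 = 0.7321.
Ratio = 2.912/0.7321 ≈ 3.98.

3.98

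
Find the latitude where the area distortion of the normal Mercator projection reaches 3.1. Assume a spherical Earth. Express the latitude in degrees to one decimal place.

Mercator areal scale is sec²φ.
sec²φ = 3.1  ⇒  cos²φ = 0.3226  ⇒  cos φ = 0.5680.
φ = arccos(0.5680) ≈ 55.4°.

55.4°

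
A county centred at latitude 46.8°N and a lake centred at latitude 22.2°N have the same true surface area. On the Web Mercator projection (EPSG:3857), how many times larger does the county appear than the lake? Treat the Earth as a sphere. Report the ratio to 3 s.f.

1.83

On Mercator, area is exaggerated by sec²φ = 1/cos²φ.
At 46.8°: sec²(46.8°) = 1/0.6845² = 2.134.
At 22.2°: sec²(22.2°) = 1/0.9259² = 1.167.
Ratio = 2.134/1.167 = cos²(22.2°)/cos²(46.8°) ≈ 1.83.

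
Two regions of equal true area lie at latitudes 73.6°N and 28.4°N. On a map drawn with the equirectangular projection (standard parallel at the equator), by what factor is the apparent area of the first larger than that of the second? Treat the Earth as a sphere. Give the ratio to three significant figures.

3.12

Plate carrée maps x = Rλ, y = Rφ. The meridian scale is h = 1 and the parallel scale is k = 1/cos φ = sec φ.
Areal scale at 73.6°: h·k = 1.000 × 3.542 = 3.542.
Areal scale at 28.4°: h·k = 1.000 × 1.137 = 1.137.
Ratio = 3.542/1.137 ≈ 3.12.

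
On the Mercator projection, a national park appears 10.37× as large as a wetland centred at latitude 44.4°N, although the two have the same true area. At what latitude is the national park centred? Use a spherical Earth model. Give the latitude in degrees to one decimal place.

For equal true areas on Mercator, apparent areas scale as sec²φ, so the ratio is cos²φ₂ / cos²φ₁.
cos²φ₂ / cos²φ₁ = 10.37  ⇒  cos φ₁ = cos 44.4° / √10.37 = 0.7145/3.220 = 0.2219.
φ₁ = arccos(0.2219) ≈ 77.2°.

77.2°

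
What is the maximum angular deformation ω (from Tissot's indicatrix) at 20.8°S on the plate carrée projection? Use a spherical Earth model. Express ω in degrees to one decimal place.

In the plate carrée (x = Rλ, y = Rφ), meridians are true-scale (h = 1) and parallels are stretched by k = sec φ.
At 20.8°: h = 1.000, k = 1.070; principal scales a = 1.070, b = 1.000.
sin(ω/2) = (a − b)/(a + b) = 0.06972/2.070 = 0.03368, so ω = 2 arcsin(0.03368) ≈ 3.9°.

3.9°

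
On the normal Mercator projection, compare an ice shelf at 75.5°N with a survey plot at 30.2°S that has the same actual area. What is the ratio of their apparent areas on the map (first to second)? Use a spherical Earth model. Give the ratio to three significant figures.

11.9

On Mercator, area is exaggerated by sec²φ = 1/cos²φ.
At 75.5°: sec²(75.5°) = 1/0.2504² = 15.95.
At 30.2°: sec²(30.2°) = 1/0.8643² = 1.339.
Ratio = 15.95/1.339 = cos²(30.2°)/cos²(75.5°) ≈ 11.9.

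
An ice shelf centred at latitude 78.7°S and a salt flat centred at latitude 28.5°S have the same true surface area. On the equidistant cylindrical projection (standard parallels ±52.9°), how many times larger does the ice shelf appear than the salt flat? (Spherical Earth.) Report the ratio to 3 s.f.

With standard parallel φ₀ = 52.9°, the equirectangular projection gives x = Rλ cos φ₀, y = Rφ, so h = 1 and k = cos 52.9° / cos φ.
Areal scale at 78.7°: h·k = 1.000 × 3.078 = 3.078.
Areal scale at 28.5°: h·k = 1.000 × 0.6864 = 0.6864.
Ratio = 3.078/0.6864 ≈ 4.48.

4.48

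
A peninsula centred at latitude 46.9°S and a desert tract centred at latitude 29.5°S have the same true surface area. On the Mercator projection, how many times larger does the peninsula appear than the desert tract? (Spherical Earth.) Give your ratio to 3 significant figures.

On Mercator, area is exaggerated by sec²φ = 1/cos²φ.
At 46.9°: sec²(46.9°) = 1/0.6833² = 2.142.
At 29.5°: sec²(29.5°) = 1/0.8704² = 1.320.
Ratio = 2.142/1.320 = cos²(29.5°)/cos²(46.9°) ≈ 1.62.

1.62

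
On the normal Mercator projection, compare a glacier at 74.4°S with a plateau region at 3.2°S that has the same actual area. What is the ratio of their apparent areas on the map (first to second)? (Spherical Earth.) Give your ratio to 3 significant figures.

13.8

Mercator is conformal with k = sec φ, so areal scale = k² = sec²φ.
At 74.4°: sec²(74.4°) = 1/0.2689² = 13.83.
At 3.2°: sec²(3.2°) = 1/0.9984² = 1.003.
Ratio = 13.83/1.003 = cos²(3.2°)/cos²(74.4°) ≈ 13.8.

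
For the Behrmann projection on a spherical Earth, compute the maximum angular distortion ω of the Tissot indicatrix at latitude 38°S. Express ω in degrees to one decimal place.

10.8°

The Behrmann projection is cylindrical equal-area with φ₀ = 30°. A cylindrical equal-area projection with standard parallel φ₀ has meridian scale h = cos φ / cos φ₀ and parallel scale k = cos φ₀ / cos φ (so areas are preserved, h·k = 1).
At 38°: h = 0.9099, k = 1.099; principal scales a = 1.099, b = 0.9099.
sin(ω/2) = (a − b)/(a + b) = 0.1891/2.009 = 0.09412, so ω = 2 arcsin(0.09412) ≈ 10.8°.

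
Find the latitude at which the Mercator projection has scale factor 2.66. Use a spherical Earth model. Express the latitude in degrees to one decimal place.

67.9°

Mercator scale is k = sec φ = 1/cos φ.
1/cos φ = 2.66  ⇒  cos φ = 0.3759  ⇒  φ = arccos(0.3759) ≈ 67.9°.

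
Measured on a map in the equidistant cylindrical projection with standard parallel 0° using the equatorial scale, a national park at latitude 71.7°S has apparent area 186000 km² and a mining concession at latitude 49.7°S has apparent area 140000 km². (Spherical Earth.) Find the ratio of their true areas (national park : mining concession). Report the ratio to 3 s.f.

Plate carrée has h = 1 and k = sec φ, giving areal scale sec φ; true area = (apparent area) · cos φ.
True area of national park: 186000 × cos(71.7°) = 186000 × 0.3140 = 58400 km².
True area of mining concession: 140000 × cos(49.7°) = 140000 × 0.6468 = 90550 km².
Ratio = 58400 / 90550 ≈ 0.645.

0.645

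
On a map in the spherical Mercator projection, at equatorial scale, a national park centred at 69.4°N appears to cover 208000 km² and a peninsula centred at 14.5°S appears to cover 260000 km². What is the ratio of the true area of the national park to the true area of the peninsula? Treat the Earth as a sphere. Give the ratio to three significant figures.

0.106

Since Mercator area scale is 1/cos²φ, the true area equals the apparent area multiplied by cos²φ.
True area of national park: 208000 × cos²(69.4°) = 208000 × 0.1238 = 25750 km².
True area of peninsula: 260000 × cos²(14.5°) = 260000 × 0.9373 = 243700 km².
Ratio = 25750 / 243700 ≈ 0.106.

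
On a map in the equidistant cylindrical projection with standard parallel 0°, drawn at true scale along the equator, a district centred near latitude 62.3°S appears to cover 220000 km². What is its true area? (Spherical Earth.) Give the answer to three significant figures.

102000 km²

Plate carrée maps x = Rλ, y = Rφ. The meridian scale is h = 1 and the parallel scale is k = 1/cos φ = sec φ.
Areal scale = h·k = 1 × sec φ; at 62.3°, h = 1.000, k = 2.151, so h·k = 2.151.
True area = apparent / (areal scale) = 220000 / 2.151 ≈ 102000 km².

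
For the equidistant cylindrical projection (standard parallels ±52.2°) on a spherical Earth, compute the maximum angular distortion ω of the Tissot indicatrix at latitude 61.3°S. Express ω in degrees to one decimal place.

13.9°

The equidistant cylindrical projection with φ₀ = 52.2° has h = 1 (meridians true) and k = cos φ₀ / cos φ along parallels.
At 61.3°: h = 1.000, k = 1.276; principal scales a = 1.276, b = 1.000.
sin(ω/2) = (a − b)/(a + b) = 0.2763/2.276 = 0.1214, so ω = 2 arcsin(0.1214) ≈ 13.9°.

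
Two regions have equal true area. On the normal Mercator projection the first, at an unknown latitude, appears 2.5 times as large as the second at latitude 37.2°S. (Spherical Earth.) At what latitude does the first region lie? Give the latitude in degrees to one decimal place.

59.8°

Mercator areal scale is sec²φ, so apparent-area ratio = sec²φ₁ / sec²φ₂ = cos²φ₂ / cos²φ₁.
cos²φ₂ / cos²φ₁ = 2.5  ⇒  cos φ₁ = cos 37.2° / √2.5 = 0.7965/1.581 = 0.5038.
φ₁ = arccos(0.5038) ≈ 59.8°.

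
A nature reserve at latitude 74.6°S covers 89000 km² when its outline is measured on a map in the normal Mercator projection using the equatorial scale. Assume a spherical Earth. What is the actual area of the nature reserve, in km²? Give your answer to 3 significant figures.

For Mercator, h = k = sec φ (a conformal cylindrical projection has a single point scale, 1/cos φ).
Areal scale = k² = sec²φ = 1/cos²(74.6°) = 1/0.2656² = 14.18.
True area = apparent / (areal scale) = 89000 / 14.18 ≈ 6280 km².

6280 km²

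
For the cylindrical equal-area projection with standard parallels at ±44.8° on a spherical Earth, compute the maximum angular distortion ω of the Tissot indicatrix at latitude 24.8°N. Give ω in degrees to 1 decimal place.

27.9°

A cylindrical equal-area projection with standard parallel φ₀ has meridian scale h = cos φ / cos φ₀ and parallel scale k = cos φ₀ / cos φ (so areas are preserved, h·k = 1).
At 24.8°: h = 1.279, k = 0.7817; principal scales a = 1.279, b = 0.7817.
sin(ω/2) = (a − b)/(a + b) = 0.4977/2.061 = 0.2415, so ω = 2 arcsin(0.2415) ≈ 27.9°.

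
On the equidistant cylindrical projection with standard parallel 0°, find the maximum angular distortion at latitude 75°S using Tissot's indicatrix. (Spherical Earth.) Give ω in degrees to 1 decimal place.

In the plate carrée (x = Rλ, y = Rφ), meridians are true-scale (h = 1) and parallels are stretched by k = sec φ.
At 75°: h = 1.000, k = 3.864; principal scales a = 3.864, b = 1.000.
sin(ω/2) = (a − b)/(a + b) = 2.864/4.864 = 0.5888, so ω = 2 arcsin(0.5888) ≈ 72.1°.

72.1°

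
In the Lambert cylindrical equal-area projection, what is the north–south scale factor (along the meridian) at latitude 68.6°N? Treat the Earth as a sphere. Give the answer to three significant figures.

The Lambert cylindrical equal-area projection is the cylindrical equal-area projection with its standard parallel at the equator (φ₀ = 0). Cylindrical equal-area (φ₀ = 0°): h = cos φ / cos 0° along meridians, k = cos 0° / cos φ along parallels; h·k = 1.
h = cos 68.6° / cos 0° = 0.3649/1.000 = 0.3649.

0.365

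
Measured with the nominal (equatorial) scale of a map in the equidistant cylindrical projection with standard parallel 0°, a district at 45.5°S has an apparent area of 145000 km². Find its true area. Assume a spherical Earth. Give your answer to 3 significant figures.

For the equirectangular projection with φ₀ = 0 (plate carrée), h = 1 along meridians and k = sec φ along parallels.
Areal scale = h·k = 1 × sec φ; at 45.5°, h = 1.000, k = 1.427, so h·k = 1.427.
True area = apparent / (areal scale) = 145000 / 1.427 ≈ 102000 km².

102000 km²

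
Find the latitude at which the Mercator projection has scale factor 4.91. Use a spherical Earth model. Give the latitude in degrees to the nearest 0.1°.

Mercator scale is k = sec φ = 1/cos φ.
1/cos φ = 4.91  ⇒  cos φ = 0.2037  ⇒  φ = arccos(0.2037) ≈ 78.2°.

78.2°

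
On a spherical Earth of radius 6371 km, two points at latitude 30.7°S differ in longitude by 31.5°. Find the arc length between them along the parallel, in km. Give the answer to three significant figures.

Arc length along a parallel = R cos φ · Δλ (with Δλ in radians).
= 6371 × cos 30.7° × (31.5° × π/180) = 6371 × 0.8599 × 0.5498 ≈ 3010 km.

3010 km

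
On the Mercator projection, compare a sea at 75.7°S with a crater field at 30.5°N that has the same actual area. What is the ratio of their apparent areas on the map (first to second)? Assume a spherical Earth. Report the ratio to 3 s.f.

12.2

Mercator areal scale is sec²φ.
At 75.7°: sec²(75.7°) = 1/0.2470² = 16.39.
At 30.5°: sec²(30.5°) = 1/0.8616² = 1.347.
Ratio = 16.39/1.347 = cos²(30.5°)/cos²(75.7°) ≈ 12.2.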